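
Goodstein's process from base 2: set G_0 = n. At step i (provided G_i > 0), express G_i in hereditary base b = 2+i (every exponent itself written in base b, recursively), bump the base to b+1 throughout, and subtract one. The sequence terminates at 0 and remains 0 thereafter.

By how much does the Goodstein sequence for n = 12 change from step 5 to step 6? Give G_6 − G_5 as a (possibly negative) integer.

128452957

(0) 12|_2 = 2^(2 + 1) + 2^2 ↦ 3^(3 + 1) + 3^3|_3 = 108 ⇒ 107
(1) 107|_3 = 3^(3 + 1) + 2·3^2 + 2·3 + 2 ↦ 4^(4 + 1) + 2·4^2 + 2·4 + 2|_4 = 1066 ⇒ 1065
(2) 1065|_4 = 4^(4 + 1) + 2·4^2 + 2·4 + 1 ↦ 5^(5 + 1) + 2·5^2 + 2·5 + 1|_5 = 15686 ⇒ 15685
(3) 15685|_5 = 5^(5 + 1) + 2·5^2 + 2·5 ↦ 6^(6 + 1) + 2·6^2 + 2·6|_6 = 280020 ⇒ 280019
(4) 280019|_6 = 6^(6 + 1) + 2·6^2 + 6 + 5 ↦ 7^(7 + 1) + 2·7^2 + 7 + 5|_7 = 5764911 ⇒ 5764910
(5) 5764910|_7 = 7^(7 + 1) + 2·7^2 + 7 + 4 ↦ 8^(8 + 1) + 2·8^2 + 8 + 4|_8 = 134217868 ⇒ 134217867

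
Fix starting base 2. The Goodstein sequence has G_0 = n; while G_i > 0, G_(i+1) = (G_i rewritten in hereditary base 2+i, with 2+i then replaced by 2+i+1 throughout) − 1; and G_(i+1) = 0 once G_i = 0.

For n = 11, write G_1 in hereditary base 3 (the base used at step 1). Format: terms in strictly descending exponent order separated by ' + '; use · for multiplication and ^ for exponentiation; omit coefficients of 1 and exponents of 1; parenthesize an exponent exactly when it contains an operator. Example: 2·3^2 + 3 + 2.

3^(3 + 1) + 3

G_0 = 11. HB_2(11) = 2^(2 + 1) + 2 + 1. Bump = 85. G_1 = 84.
G_1 = 84. HB_3(84) = 3^(3 + 1) + 3. Bump = 1028. G_2 = 1027.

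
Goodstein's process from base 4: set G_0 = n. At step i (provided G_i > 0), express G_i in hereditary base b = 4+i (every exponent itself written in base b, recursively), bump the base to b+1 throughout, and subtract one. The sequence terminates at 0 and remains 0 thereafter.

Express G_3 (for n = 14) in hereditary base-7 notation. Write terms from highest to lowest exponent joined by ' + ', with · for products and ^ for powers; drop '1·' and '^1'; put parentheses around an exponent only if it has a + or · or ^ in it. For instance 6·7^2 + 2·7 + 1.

step 0: 14 = 3·4 + 2; sub 5 for 4: 3·5 + 2; = 17; G_1 = 17−1 = 16
step 1: 16 = 3·5 + 1; sub 6 for 5: 3·6 + 1; = 19; G_2 = 19−1 = 18
step 2: 18 = 3·6; sub 7 for 6: 3·7; = 21; G_3 = 21−1 = 20

2·7 + 6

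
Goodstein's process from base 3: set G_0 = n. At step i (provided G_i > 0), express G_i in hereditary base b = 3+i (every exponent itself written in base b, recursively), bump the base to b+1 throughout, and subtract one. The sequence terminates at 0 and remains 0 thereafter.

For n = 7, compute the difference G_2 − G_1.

1

i=0: 7 = 2·3 + 1 (b=3); 3→4: 2·4 + 1 = 9; 9−1 = 8
i=1: 8 = 2·4 (b=4); 4→5: 2·5 = 10; 10−1 = 9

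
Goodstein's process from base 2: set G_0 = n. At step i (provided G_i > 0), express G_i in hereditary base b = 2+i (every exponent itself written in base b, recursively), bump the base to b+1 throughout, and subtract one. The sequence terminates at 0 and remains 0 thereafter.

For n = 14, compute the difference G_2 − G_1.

step 0: 14 = 2^(2 + 1) + 2^2 + 2; sub 3 for 2: 3^(3 + 1) + 3^3 + 3; = 111; G_1 = 111−1 = 110
step 1: 110 = 3^(3 + 1) + 3^3 + 2; sub 4 for 3: 4^(4 + 1) + 4^4 + 2; = 1282; G_2 = 1282−1 = 1281

1171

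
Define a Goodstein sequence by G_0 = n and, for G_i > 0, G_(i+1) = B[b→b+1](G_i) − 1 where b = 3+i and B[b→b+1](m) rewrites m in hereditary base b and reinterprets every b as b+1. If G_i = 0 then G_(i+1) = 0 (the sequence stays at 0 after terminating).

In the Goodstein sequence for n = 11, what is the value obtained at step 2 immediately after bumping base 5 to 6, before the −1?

36

[0] 11 ≡ 3^2 + 2 (base 3). Lift 4: 18. −1: 17.
[1] 17 ≡ 4^2 + 1 (base 4). Lift 5: 26. −1: 25.
[2] 25 ≡ 5^2 (base 5). Lift 6: 36. −1: 35.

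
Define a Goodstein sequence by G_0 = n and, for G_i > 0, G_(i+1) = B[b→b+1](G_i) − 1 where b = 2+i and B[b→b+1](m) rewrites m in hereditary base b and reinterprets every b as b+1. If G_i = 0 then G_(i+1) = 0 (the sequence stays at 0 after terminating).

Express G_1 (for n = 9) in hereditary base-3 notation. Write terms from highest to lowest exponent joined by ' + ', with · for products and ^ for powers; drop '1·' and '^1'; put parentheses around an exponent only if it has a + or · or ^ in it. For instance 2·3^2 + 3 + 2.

3^(3 + 1)

G_0 = 9. HB_2(9) = 2^(2 + 1) + 1. Bump = 82. G_1 = 81.
G_1 = 81. HB_3(81) = 3^(3 + 1). Bump = 1024. G_2 = 1023.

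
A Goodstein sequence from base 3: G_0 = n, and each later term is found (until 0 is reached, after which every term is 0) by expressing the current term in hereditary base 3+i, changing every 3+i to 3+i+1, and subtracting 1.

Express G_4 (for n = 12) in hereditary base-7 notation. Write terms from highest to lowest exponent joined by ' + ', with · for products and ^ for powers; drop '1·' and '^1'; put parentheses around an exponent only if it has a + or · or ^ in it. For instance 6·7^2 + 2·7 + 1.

7^2

(0) 12|_3 = 3^2 + 3 ↦ 4^2 + 4|_4 = 20 ⇒ 19
(1) 19|_4 = 4^2 + 3 ↦ 5^2 + 3|_5 = 28 ⇒ 27
(2) 27|_5 = 5^2 + 2 ↦ 6^2 + 2|_6 = 38 ⇒ 37
(3) 37|_6 = 6^2 + 1 ↦ 7^2 + 1|_7 = 50 ⇒ 49
(4) 49|_7 = 7^2 ↦ 8^2|_8 = 64 ⇒ 63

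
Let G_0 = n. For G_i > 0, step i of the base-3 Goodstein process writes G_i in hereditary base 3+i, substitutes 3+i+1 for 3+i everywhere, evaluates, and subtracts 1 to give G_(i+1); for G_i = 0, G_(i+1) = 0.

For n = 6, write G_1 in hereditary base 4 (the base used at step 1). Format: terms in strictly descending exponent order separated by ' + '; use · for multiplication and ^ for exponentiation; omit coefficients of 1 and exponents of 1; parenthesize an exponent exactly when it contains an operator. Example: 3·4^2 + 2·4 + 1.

4 + 3

[0] 6 ≡ 2·3 (base 3). Lift 4: 8. −1: 7.
[1] 7 ≡ 4 + 3 (base 4). Lift 5: 8. −1: 7.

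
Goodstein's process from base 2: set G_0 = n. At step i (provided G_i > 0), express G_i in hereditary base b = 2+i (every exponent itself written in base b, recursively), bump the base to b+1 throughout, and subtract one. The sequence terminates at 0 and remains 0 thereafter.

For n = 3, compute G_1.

3

step 0: 3 = 2 + 1; sub 3 for 2: 3 + 1; = 4; G_1 = 4−1 = 3
step 1: 3 = 3; sub 4 for 3: 4; = 4; G_2 = 4−1 = 3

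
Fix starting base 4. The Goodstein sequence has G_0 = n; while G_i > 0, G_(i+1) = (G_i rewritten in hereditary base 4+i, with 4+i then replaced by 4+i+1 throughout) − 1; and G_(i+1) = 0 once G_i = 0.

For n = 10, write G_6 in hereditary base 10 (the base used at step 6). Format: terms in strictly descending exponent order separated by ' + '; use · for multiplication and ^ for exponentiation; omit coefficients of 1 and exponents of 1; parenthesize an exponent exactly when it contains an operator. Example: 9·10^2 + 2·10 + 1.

i=0: 10 = 2·4 + 2 (b=4); 4→5: 2·5 + 2 = 12; 12−1 = 11
i=1: 11 = 2·5 + 1 (b=5); 5→6: 2·6 + 1 = 13; 13−1 = 12
i=2: 12 = 2·6 (b=6); 6→7: 2·7 = 14; 14−1 = 13
i=3: 13 = 7 + 6 (b=7); 7→8: 8 + 6 = 14; 14−1 = 13
i=4: 13 = 8 + 5 (b=8); 8→9: 9 + 5 = 14; 14−1 = 13
i=5: 13 = 9 + 4 (b=9); 9→10: 10 + 4 = 14; 14−1 = 13
i=6: 13 = 10 + 3 (b=10); 10→11: 11 + 3 = 14; 14−1 = 13

10 + 3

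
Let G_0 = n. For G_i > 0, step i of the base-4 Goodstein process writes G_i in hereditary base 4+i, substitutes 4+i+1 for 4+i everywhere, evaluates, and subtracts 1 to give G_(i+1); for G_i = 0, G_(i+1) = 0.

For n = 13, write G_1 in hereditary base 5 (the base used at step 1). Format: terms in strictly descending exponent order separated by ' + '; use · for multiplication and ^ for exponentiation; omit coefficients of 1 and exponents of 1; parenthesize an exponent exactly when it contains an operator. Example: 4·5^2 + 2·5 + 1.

3·5

13 —HB4→ 3·4 + 1 —bump→ 3·5 + 1 = 16 —(−1)→ 15
15 —HB5→ 3·5 —bump→ 3·6 = 18 —(−1)→ 17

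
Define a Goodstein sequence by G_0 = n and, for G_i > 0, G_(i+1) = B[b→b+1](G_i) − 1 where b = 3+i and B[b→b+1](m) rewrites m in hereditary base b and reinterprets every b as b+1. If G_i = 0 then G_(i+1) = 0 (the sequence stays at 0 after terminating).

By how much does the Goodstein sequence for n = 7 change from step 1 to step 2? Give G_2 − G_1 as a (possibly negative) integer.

[0] 7 ≡ 2·3 + 1 (base 3). Lift 4: 9. −1: 8.
[1] 8 ≡ 2·4 (base 4). Lift 5: 10. −1: 9.

1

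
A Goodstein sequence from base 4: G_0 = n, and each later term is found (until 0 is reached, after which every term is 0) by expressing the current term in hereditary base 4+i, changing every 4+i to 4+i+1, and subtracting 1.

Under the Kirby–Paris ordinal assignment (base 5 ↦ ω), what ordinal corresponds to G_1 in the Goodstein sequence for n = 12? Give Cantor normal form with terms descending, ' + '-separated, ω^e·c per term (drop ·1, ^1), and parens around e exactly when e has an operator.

step 0: 12 = 3·4; sub 5 for 4: 3·5; = 15; G_1 = 15−1 = 14
step 1: 14 = 2·5 + 4; sub 6 for 5: 2·6 + 4; = 16; G_2 = 16−1 = 15

ω·2 + 4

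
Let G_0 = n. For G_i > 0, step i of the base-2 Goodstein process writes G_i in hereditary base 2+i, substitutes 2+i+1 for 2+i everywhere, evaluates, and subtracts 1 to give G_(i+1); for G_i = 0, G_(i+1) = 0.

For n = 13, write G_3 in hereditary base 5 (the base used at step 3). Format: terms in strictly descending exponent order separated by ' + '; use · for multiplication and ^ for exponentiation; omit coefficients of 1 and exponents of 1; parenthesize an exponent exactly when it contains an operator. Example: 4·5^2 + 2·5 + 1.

5^(5 + 1) + 3·5^3 + 3·5^2 + 3·5 + 2

13 —HB2→ 2^(2 + 1) + 2^2 + 1 —bump→ 3^(3 + 1) + 3^3 + 1 = 109 —(−1)→ 108
108 —HB3→ 3^(3 + 1) + 3^3 —bump→ 4^(4 + 1) + 4^4 = 1280 —(−1)→ 1279
1279 —HB4→ 4^(4 + 1) + 3·4^3 + 3·4^2 + 3·4 + 3 —bump→ 5^(5 + 1) + 3·5^3 + 3·5^2 + 3·5 + 3 = 16093 —(−1)→ 16092
16092 —HB5→ 5^(5 + 1) + 3·5^3 + 3·5^2 + 3·5 + 2 —bump→ 6^(6 + 1) + 3·6^3 + 3·6^2 + 3·6 + 2 = 280712 —(−1)→ 280711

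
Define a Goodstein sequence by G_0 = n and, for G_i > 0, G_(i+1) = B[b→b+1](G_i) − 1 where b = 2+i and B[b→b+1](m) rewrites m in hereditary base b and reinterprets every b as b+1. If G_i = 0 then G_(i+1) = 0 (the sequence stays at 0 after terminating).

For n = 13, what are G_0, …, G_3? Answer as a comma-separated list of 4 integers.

13, 108, 1279, 16092

step 0: 13 = 2^(2 + 1) + 2^2 + 1; sub 3 for 2: 3^(3 + 1) + 3^3 + 1; = 109; G_1 = 109−1 = 108
step 1: 108 = 3^(3 + 1) + 3^3; sub 4 for 3: 4^(4 + 1) + 4^4; = 1280; G_2 = 1280−1 = 1279
step 2: 1279 = 4^(4 + 1) + 3·4^3 + 3·4^2 + 3·4 + 3; sub 5 for 4: 5^(5 + 1) + 3·5^3 + 3·5^2 + 3·5 + 3; = 16093; G_3 = 16093−1 = 16092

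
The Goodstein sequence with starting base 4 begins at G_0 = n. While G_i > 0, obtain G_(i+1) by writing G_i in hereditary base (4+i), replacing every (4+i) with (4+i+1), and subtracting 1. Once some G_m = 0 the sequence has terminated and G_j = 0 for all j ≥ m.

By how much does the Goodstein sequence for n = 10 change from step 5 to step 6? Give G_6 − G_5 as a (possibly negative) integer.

G_0 = 10. HB_4(10) = 2·4 + 2. Bump = 12. G_1 = 11.
G_1 = 11. HB_5(11) = 2·5 + 1. Bump = 13. G_2 = 12.
G_2 = 12. HB_6(12) = 2·6. Bump = 14. G_3 = 13.
G_3 = 13. HB_7(13) = 7 + 6. Bump = 14. G_4 = 13.
G_4 = 13. HB_8(13) = 8 + 5. Bump = 14. G_5 = 13.
G_5 = 13. HB_9(13) = 9 + 4. Bump = 14. G_6 = 13.

0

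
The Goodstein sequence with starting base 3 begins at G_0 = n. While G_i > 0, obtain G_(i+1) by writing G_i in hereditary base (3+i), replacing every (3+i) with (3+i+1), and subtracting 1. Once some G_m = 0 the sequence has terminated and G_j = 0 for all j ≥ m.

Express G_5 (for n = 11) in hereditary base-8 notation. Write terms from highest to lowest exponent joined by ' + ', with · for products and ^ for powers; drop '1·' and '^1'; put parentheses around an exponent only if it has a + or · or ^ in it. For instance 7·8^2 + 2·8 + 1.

step 0: 11 = 3^2 + 2; sub 4 for 3: 4^2 + 2; = 18; G_1 = 18−1 = 17
step 1: 17 = 4^2 + 1; sub 5 for 4: 5^2 + 1; = 26; G_2 = 26−1 = 25
step 2: 25 = 5^2; sub 6 for 5: 6^2; = 36; G_3 = 36−1 = 35
step 3: 35 = 5·6 + 5; sub 7 for 6: 5·7 + 5; = 40; G_4 = 40−1 = 39
step 4: 39 = 5·7 + 4; sub 8 for 7: 5·8 + 4; = 44; G_5 = 44−1 = 43

5·8 + 3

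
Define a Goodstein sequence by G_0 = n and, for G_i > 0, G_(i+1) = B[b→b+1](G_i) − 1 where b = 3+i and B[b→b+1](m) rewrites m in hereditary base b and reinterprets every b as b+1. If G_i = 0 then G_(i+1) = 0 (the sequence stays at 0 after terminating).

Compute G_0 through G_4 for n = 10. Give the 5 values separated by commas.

[0] 10 ≡ 3^2 + 1 (base 3). Lift 4: 17. −1: 16.
[1] 16 ≡ 4^2 (base 4). Lift 5: 25. −1: 24.
[2] 24 ≡ 4·5 + 4 (base 5). Lift 6: 28. −1: 27.
[3] 27 ≡ 4·6 + 3 (base 6). Lift 7: 31. −1: 30.

10, 16, 24, 27, 30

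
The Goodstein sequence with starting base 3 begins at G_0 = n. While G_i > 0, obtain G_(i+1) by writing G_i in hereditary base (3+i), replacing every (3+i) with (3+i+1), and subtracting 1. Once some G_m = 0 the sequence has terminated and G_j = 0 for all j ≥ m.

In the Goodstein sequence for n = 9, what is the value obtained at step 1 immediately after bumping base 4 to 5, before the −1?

18

9 —HB3→ 3^2 —bump→ 4^2 = 16 —(−1)→ 15
15 —HB4→ 3·4 + 3 —bump→ 3·5 + 3 = 18 —(−1)→ 17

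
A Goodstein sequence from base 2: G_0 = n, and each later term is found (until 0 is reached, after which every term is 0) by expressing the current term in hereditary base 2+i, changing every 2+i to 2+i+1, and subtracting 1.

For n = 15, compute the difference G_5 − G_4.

15 —HB2→ 2^(2 + 1) + 2^2 + 2 + 1 —bump→ 3^(3 + 1) + 3^3 + 3 + 1 = 112 —(−1)→ 111
111 —HB3→ 3^(3 + 1) + 3^3 + 3 —bump→ 4^(4 + 1) + 4^4 + 4 = 1284 —(−1)→ 1283
1283 —HB4→ 4^(4 + 1) + 4^4 + 3 —bump→ 5^(5 + 1) + 5^5 + 3 = 18753 —(−1)→ 18752
18752 —HB5→ 5^(5 + 1) + 5^5 + 2 —bump→ 6^(6 + 1) + 6^6 + 2 = 326594 —(−1)→ 326593
326593 —HB6→ 6^(6 + 1) + 6^6 + 1 —bump→ 7^(7 + 1) + 7^7 + 1 = 6588345 —(−1)→ 6588344

6261751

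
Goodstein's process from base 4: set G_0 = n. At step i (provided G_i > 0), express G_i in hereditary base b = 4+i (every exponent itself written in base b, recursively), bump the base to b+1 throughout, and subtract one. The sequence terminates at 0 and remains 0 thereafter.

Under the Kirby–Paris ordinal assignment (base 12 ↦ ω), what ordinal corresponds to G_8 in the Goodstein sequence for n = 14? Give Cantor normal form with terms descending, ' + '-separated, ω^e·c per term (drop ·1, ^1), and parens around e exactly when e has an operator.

ω·2 + 1

base 4: 14 = 3·4 + 2; at 5: 3·5 + 2 = 17; next = 16
base 5: 16 = 3·5 + 1; at 6: 3·6 + 1 = 19; next = 18
base 6: 18 = 3·6; at 7: 3·7 = 21; next = 20
base 7: 20 = 2·7 + 6; at 8: 2·8 + 6 = 22; next = 21
base 8: 21 = 2·8 + 5; at 9: 2·9 + 5 = 23; next = 22
base 9: 22 = 2·9 + 4; at 10: 2·10 + 4 = 24; next = 23
base 10: 23 = 2·10 + 3; at 11: 2·11 + 3 = 25; next = 24
base 11: 24 = 2·11 + 2; at 12: 2·12 + 2 = 26; next = 25
base 12: 25 = 2·12 + 1; at 13: 2·13 + 1 = 27; next = 26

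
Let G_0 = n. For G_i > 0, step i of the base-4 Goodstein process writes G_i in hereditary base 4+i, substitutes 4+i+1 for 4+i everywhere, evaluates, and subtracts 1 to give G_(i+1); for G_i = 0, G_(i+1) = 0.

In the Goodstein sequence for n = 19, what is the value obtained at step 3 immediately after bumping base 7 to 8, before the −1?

base 4: 19 = 4^2 + 3; at 5: 5^2 + 3 = 28; next = 27
base 5: 27 = 5^2 + 2; at 6: 6^2 + 2 = 38; next = 37
base 6: 37 = 6^2 + 1; at 7: 7^2 + 1 = 50; next = 49
base 7: 49 = 7^2; at 8: 8^2 = 64; next = 63

64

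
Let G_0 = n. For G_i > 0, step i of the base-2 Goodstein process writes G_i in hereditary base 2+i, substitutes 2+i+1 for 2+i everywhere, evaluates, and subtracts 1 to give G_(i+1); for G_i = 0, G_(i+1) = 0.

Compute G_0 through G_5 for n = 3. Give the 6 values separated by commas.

3, 3, 3, 2, 1, 0

3 —HB2→ 2 + 1 —bump→ 3 + 1 = 4 —(−1)→ 3
3 —HB3→ 3 —bump→ 4 = 4 —(−1)→ 3
3 —HB4→ 3 —bump→ 3 = 3 —(−1)→ 2
2 —HB5→ 2 —bump→ 2 = 2 —(−1)→ 1
1 —HB6→ 1 —bump→ 1 = 1 —(−1)→ 0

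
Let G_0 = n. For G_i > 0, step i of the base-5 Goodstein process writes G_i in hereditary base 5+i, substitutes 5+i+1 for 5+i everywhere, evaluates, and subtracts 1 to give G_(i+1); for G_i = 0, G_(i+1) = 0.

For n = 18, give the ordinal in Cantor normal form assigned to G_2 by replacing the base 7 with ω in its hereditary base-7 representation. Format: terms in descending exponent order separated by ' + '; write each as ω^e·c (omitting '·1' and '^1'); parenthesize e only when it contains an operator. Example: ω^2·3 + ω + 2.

ω·3 + 1

G_0=18  [base 5] 3·5 + 3  →[5↦6]→  3·6 + 3 = 21  −1 ⇒ G_1=20
G_1=20  [base 6] 3·6 + 2  →[6↦7]→  3·7 + 2 = 23  −1 ⇒ G_2=22
G_2=22  [base 7] 3·7 + 1  →[7↦8]→  3·8 + 1 = 25  −1 ⇒ G_3=24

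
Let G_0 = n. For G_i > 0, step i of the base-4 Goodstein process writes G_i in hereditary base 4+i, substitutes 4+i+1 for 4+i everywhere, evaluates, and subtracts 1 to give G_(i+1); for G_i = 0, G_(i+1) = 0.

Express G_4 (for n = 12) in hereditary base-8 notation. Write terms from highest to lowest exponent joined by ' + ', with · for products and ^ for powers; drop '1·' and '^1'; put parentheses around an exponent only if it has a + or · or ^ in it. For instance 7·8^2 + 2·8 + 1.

[0] 12 ≡ 3·4 (base 4). Lift 5: 15. −1: 14.
[1] 14 ≡ 2·5 + 4 (base 5). Lift 6: 16. −1: 15.
[2] 15 ≡ 2·6 + 3 (base 6). Lift 7: 17. −1: 16.
[3] 16 ≡ 2·7 + 2 (base 7). Lift 8: 18. −1: 17.
[4] 17 ≡ 2·8 + 1 (base 8). Lift 9: 19. −1: 18.

2·8 + 1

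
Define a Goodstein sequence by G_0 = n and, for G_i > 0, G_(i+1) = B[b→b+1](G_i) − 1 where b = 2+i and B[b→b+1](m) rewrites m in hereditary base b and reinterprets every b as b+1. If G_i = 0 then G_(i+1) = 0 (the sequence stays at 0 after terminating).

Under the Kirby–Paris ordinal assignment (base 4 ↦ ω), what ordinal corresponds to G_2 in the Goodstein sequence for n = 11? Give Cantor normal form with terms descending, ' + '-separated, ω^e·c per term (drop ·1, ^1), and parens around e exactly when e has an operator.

ω^(ω + 1) + 3

G_0=11  [base 2] 2^(2 + 1) + 2 + 1  →[2↦3]→  3^(3 + 1) + 3 + 1 = 85  −1 ⇒ G_1=84
G_1=84  [base 3] 3^(3 + 1) + 3  →[3↦4]→  4^(4 + 1) + 4 = 1028  −1 ⇒ G_2=1027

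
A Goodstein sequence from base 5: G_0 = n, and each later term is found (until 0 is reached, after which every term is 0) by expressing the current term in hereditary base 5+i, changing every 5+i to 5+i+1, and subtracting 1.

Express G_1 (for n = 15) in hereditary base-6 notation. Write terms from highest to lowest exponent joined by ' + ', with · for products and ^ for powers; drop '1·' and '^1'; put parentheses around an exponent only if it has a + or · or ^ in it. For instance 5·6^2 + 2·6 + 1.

2·6 + 5

G_0 = 15. HB_5(15) = 3·5. Bump = 18. G_1 = 17.
G_1 = 17. HB_6(17) = 2·6 + 5. Bump = 19. G_2 = 18.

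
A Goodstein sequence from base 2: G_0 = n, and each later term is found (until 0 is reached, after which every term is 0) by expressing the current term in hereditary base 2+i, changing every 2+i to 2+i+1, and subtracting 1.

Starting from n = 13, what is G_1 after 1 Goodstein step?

108

(0) 13|_2 = 2^(2 + 1) + 2^2 + 1 ↦ 3^(3 + 1) + 3^3 + 1|_3 = 109 ⇒ 108
(1) 108|_3 = 3^(3 + 1) + 3^3 ↦ 4^(4 + 1) + 4^4|_4 = 1280 ⇒ 1279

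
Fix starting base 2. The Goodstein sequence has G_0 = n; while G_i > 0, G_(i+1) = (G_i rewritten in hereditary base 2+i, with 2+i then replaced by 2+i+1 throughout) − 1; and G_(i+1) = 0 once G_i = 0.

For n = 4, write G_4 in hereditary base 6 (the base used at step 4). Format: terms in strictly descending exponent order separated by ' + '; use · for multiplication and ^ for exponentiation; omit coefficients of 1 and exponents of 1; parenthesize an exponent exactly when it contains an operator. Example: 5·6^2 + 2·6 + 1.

base 2: 4 = 2^2; at 3: 3^3 = 27; next = 26
base 3: 26 = 2·3^2 + 2·3 + 2; at 4: 2·4^2 + 2·4 + 2 = 42; next = 41
base 4: 41 = 2·4^2 + 2·4 + 1; at 5: 2·5^2 + 2·5 + 1 = 61; next = 60
base 5: 60 = 2·5^2 + 2·5; at 6: 2·6^2 + 2·6 = 84; next = 83
base 6: 83 = 2·6^2 + 6 + 5; at 7: 2·7^2 + 7 + 5 = 110; next = 109

2·6^2 + 6 + 5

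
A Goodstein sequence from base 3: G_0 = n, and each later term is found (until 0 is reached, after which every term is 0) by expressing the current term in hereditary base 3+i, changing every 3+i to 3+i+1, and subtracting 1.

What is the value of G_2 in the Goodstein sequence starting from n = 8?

10

[0] 8 ≡ 2·3 + 2 (base 3). Lift 4: 10. −1: 9.
[1] 9 ≡ 2·4 + 1 (base 4). Lift 5: 11. −1: 10.
[2] 10 ≡ 2·5 (base 5). Lift 6: 12. −1: 11.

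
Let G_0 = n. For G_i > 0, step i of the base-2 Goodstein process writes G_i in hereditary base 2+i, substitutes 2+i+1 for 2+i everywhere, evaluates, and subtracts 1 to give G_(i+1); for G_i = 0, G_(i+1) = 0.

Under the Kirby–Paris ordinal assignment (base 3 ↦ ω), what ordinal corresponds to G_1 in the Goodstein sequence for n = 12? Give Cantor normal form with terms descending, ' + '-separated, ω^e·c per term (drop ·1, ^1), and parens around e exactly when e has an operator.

(0) 12|_2 = 2^(2 + 1) + 2^2 ↦ 3^(3 + 1) + 3^3|_3 = 108 ⇒ 107
(1) 107|_3 = 3^(3 + 1) + 2·3^2 + 2·3 + 2 ↦ 4^(4 + 1) + 2·4^2 + 2·4 + 2|_4 = 1066 ⇒ 1065

ω^(ω + 1) + ω^2·2 + ω·2 + 2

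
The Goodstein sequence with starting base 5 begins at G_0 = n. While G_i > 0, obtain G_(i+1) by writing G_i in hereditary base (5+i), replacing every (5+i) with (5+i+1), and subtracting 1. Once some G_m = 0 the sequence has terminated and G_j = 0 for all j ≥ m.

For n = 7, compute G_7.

3

i=0: 7 = 5 + 2 (b=5); 5→6: 6 + 2 = 8; 8−1 = 7
i=1: 7 = 6 + 1 (b=6); 6→7: 7 + 1 = 8; 8−1 = 7
i=2: 7 = 7 (b=7); 7→8: 8 = 8; 8−1 = 7
i=3: 7 = 7 (b=8); 8→9: 7 = 7; 7−1 = 6
i=4: 6 = 6 (b=9); 9→10: 6 = 6; 6−1 = 5
i=5: 5 = 5 (b=10); 10→11: 5 = 5; 5−1 = 4
i=6: 4 = 4 (b=11); 11→12: 4 = 4; 4−1 = 3
i=7: 3 = 3 (b=12); 12→13: 3 = 3; 3−1 = 2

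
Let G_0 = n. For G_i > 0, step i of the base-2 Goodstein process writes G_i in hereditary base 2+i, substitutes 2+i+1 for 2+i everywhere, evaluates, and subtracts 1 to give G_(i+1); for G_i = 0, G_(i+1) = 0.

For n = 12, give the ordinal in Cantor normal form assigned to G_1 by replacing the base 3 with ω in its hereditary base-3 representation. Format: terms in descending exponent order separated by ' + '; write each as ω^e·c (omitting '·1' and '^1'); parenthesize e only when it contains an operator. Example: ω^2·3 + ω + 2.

ω^(ω + 1) + ω^2·2 + ω·2 + 2

base 2: 12 = 2^(2 + 1) + 2^2; at 3: 3^(3 + 1) + 3^3 = 108; next = 107
base 3: 107 = 3^(3 + 1) + 2·3^2 + 2·3 + 2; at 4: 4^(4 + 1) + 2·4^2 + 2·4 + 2 = 1066; next = 1065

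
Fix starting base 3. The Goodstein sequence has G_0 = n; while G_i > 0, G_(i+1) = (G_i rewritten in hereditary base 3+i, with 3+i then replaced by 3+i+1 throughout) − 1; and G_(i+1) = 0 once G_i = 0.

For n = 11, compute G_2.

25

base 3: 11 = 3^2 + 2; at 4: 4^2 + 2 = 18; next = 17
base 4: 17 = 4^2 + 1; at 5: 5^2 + 1 = 26; next = 25
base 5: 25 = 5^2; at 6: 6^2 = 36; next = 35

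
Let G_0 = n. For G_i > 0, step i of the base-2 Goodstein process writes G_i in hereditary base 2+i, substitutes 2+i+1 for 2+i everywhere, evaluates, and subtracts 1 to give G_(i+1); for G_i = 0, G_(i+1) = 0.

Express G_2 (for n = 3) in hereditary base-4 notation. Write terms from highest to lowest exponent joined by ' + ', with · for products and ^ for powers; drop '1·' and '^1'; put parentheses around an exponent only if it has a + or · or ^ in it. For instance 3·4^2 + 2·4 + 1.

G_0=3  [base 2] 2 + 1  →[2↦3]→  3 + 1 = 4  −1 ⇒ G_1=3
G_1=3  [base 3] 3  →[3↦4]→  4 = 4  −1 ⇒ G_2=3

3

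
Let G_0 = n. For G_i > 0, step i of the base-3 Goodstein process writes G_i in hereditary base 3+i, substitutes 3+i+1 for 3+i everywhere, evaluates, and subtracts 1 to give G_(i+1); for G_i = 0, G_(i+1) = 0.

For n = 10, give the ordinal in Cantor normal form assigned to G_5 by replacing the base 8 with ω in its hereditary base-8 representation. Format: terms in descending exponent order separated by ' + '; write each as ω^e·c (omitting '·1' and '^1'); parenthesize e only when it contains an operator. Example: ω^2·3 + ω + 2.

step 0: 10 = 3^2 + 1; sub 4 for 3: 4^2 + 1; = 17; G_1 = 17−1 = 16
step 1: 16 = 4^2; sub 5 for 4: 5^2; = 25; G_2 = 25−1 = 24
step 2: 24 = 4·5 + 4; sub 6 for 5: 4·6 + 4; = 28; G_3 = 28−1 = 27
step 3: 27 = 4·6 + 3; sub 7 for 6: 4·7 + 3; = 31; G_4 = 31−1 = 30
step 4: 30 = 4·7 + 2; sub 8 for 7: 4·8 + 2; = 34; G_5 = 34−1 = 33
step 5: 33 = 4·8 + 1; sub 9 for 8: 4·9 + 1; = 37; G_6 = 37−1 = 36

ω·4 + 1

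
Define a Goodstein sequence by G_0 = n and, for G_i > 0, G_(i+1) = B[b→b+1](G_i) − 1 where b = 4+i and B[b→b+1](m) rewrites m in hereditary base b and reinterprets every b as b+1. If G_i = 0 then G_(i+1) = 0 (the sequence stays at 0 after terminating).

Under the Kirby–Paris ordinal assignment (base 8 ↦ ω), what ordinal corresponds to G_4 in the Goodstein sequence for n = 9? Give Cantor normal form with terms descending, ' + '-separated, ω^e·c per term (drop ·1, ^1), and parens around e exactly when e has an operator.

G_0 = 9. HB_4(9) = 2·4 + 1. Bump = 11. G_1 = 10.
G_1 = 10. HB_5(10) = 2·5. Bump = 12. G_2 = 11.
G_2 = 11. HB_6(11) = 6 + 5. Bump = 12. G_3 = 11.
G_3 = 11. HB_7(11) = 7 + 4. Bump = 12. G_4 = 11.
G_4 = 11. HB_8(11) = 8 + 3. Bump = 12. G_5 = 11.

ω + 3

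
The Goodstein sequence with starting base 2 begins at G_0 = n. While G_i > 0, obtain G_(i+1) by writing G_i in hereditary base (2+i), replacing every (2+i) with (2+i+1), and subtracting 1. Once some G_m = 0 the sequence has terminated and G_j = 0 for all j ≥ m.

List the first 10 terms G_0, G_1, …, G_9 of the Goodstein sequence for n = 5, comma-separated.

base 2: 5 = 2^2 + 1; at 3: 3^3 + 1 = 28; next = 27
base 3: 27 = 3^3; at 4: 4^4 = 256; next = 255
base 4: 255 = 3·4^3 + 3·4^2 + 3·4 + 3; at 5: 3·5^3 + 3·5^2 + 3·5 + 3 = 468; next = 467
base 5: 467 = 3·5^3 + 3·5^2 + 3·5 + 2; at 6: 3·6^3 + 3·6^2 + 3·6 + 2 = 776; next = 775
base 6: 775 = 3·6^3 + 3·6^2 + 3·6 + 1; at 7: 3·7^3 + 3·7^2 + 3·7 + 1 = 1198; next = 1197
base 7: 1197 = 3·7^3 + 3·7^2 + 3·7; at 8: 3·8^3 + 3·8^2 + 3·8 = 1752; next = 1751
base 8: 1751 = 3·8^3 + 3·8^2 + 2·8 + 7; at 9: 3·9^3 + 3·9^2 + 2·9 + 7 = 2455; next = 2454
base 9: 2454 = 3·9^3 + 3·9^2 + 2·9 + 6; at 10: 3·10^3 + 3·10^2 + 2·10 + 6 = 3326; next = 3325
base 10: 3325 = 3·10^3 + 3·10^2 + 2·10 + 5; at 11: 3·11^3 + 3·11^2 + 2·11 + 5 = 4383; next = 4382

5, 27, 255, 467, 775, 1197, 1751, 2454, 3325, 4382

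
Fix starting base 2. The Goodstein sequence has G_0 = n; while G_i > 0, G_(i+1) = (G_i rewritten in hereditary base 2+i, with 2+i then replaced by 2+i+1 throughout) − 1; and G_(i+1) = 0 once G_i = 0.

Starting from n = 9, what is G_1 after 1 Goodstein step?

81

G_0 = 9. HB_2(9) = 2^(2 + 1) + 1. Bump = 82. G_1 = 81.
G_1 = 81. HB_3(81) = 3^(3 + 1). Bump = 1024. G_2 = 1023.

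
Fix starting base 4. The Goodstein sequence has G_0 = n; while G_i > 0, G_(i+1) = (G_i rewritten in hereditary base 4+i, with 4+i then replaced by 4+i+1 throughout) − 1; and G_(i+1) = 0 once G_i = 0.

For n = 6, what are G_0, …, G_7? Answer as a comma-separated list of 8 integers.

[0] 6 ≡ 4 + 2 (base 4). Lift 5: 7. −1: 6.
[1] 6 ≡ 5 + 1 (base 5). Lift 6: 7. −1: 6.
[2] 6 ≡ 6 (base 6). Lift 7: 7. −1: 6.
[3] 6 ≡ 6 (base 7). Lift 8: 6. −1: 5.
[4] 5 ≡ 5 (base 8). Lift 9: 5. −1: 4.
[5] 4 ≡ 4 (base 9). Lift 10: 4. −1: 3.
[6] 3 ≡ 3 (base 10). Lift 11: 3. −1: 2.

6, 6, 6, 6, 5, 4, 3, 2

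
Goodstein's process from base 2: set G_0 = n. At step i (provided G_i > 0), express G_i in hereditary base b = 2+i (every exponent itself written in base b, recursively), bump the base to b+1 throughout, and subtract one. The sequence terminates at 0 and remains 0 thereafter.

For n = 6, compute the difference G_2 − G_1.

228

step 0: 6 = 2^2 + 2; sub 3 for 2: 3^3 + 3; = 30; G_1 = 30−1 = 29
step 1: 29 = 3^3 + 2; sub 4 for 3: 4^4 + 2; = 258; G_2 = 258−1 = 257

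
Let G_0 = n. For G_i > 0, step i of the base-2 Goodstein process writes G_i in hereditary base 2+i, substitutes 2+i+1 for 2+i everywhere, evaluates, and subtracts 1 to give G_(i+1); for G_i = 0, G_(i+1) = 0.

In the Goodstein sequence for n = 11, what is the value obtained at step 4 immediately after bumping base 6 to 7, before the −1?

[0] 11 ≡ 2^(2 + 1) + 2 + 1 (base 2). Lift 3: 85. −1: 84.
[1] 84 ≡ 3^(3 + 1) + 3 (base 3). Lift 4: 1028. −1: 1027.
[2] 1027 ≡ 4^(4 + 1) + 3 (base 4). Lift 5: 15628. −1: 15627.
[3] 15627 ≡ 5^(5 + 1) + 2 (base 5). Lift 6: 279938. −1: 279937.

5764802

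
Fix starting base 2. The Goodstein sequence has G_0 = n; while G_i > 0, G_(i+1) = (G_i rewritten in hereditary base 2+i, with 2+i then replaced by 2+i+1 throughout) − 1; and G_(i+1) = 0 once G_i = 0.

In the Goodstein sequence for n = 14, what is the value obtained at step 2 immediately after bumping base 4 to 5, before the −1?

G_0=14  [base 2] 2^(2 + 1) + 2^2 + 2  →[2↦3]→  3^(3 + 1) + 3^3 + 3 = 111  −1 ⇒ G_1=110
G_1=110  [base 3] 3^(3 + 1) + 3^3 + 2  →[3↦4]→  4^(4 + 1) + 4^4 + 2 = 1282  −1 ⇒ G_2=1281
G_2=1281  [base 4] 4^(4 + 1) + 4^4 + 1  →[4↦5]→  5^(5 + 1) + 5^5 + 1 = 18751  −1 ⇒ G_3=18750

18751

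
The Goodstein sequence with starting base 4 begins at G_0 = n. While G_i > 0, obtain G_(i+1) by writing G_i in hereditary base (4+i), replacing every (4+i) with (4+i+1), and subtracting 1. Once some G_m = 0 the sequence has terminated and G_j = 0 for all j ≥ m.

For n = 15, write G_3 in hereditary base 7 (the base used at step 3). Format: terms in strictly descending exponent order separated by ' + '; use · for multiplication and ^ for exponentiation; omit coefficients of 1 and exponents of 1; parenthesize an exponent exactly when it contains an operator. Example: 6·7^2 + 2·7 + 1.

i=0: 15 = 3·4 + 3 (b=4); 4→5: 3·5 + 3 = 18; 18−1 = 17
i=1: 17 = 3·5 + 2 (b=5); 5→6: 3·6 + 2 = 20; 20−1 = 19
i=2: 19 = 3·6 + 1 (b=6); 6→7: 3·7 + 1 = 22; 22−1 = 21

3·7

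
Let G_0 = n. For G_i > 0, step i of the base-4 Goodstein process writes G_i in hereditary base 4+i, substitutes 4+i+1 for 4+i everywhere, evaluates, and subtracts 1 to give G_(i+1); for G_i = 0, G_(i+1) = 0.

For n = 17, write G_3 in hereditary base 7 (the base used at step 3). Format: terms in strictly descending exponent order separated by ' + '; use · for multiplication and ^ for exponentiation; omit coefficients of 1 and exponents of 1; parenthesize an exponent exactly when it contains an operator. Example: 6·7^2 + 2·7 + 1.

5·7 + 4

G_0=17  [base 4] 4^2 + 1  →[4↦5]→  5^2 + 1 = 26  −1 ⇒ G_1=25
G_1=25  [base 5] 5^2  →[5↦6]→  6^2 = 36  −1 ⇒ G_2=35
G_2=35  [base 6] 5·6 + 5  →[6↦7]→  5·7 + 5 = 40  −1 ⇒ G_3=39
G_3=39  [base 7] 5·7 + 4  →[7↦8]→  5·8 + 4 = 44  −1 ⇒ G_4=43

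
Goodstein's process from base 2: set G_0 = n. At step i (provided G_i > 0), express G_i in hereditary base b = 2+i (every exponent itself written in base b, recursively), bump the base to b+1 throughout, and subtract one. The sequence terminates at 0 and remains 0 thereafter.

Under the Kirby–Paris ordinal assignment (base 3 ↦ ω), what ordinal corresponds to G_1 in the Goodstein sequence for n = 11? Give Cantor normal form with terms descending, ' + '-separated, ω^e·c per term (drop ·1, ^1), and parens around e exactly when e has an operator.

ω^(ω + 1) + ω

(0) 11|_2 = 2^(2 + 1) + 2 + 1 ↦ 3^(3 + 1) + 3 + 1|_3 = 85 ⇒ 84
(1) 84|_3 = 3^(3 + 1) + 3 ↦ 4^(4 + 1) + 4|_4 = 1028 ⇒ 1027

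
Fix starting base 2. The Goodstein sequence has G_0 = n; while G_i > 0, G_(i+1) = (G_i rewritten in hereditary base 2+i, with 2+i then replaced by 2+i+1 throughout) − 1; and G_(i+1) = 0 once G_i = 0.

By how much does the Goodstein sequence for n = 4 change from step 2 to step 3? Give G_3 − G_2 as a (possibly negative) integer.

19

base 2: 4 = 2^2; at 3: 3^3 = 27; next = 26
base 3: 26 = 2·3^2 + 2·3 + 2; at 4: 2·4^2 + 2·4 + 2 = 42; next = 41
base 4: 41 = 2·4^2 + 2·4 + 1; at 5: 2·5^2 + 2·5 + 1 = 61; next = 60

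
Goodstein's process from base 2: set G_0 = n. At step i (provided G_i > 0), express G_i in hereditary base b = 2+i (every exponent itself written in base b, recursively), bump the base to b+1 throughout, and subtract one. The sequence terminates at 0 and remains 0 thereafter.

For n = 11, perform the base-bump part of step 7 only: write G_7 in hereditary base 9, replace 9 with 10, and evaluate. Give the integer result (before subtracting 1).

70077777776

i=0: 11 = 2^(2 + 1) + 2 + 1 (b=2); 2→3: 3^(3 + 1) + 3 + 1 = 85; 85−1 = 84
i=1: 84 = 3^(3 + 1) + 3 (b=3); 3→4: 4^(4 + 1) + 4 = 1028; 1028−1 = 1027
i=2: 1027 = 4^(4 + 1) + 3 (b=4); 4→5: 5^(5 + 1) + 3 = 15628; 15628−1 = 15627
i=3: 15627 = 5^(5 + 1) + 2 (b=5); 5→6: 6^(6 + 1) + 2 = 279938; 279938−1 = 279937
i=4: 279937 = 6^(6 + 1) + 1 (b=6); 6→7: 7^(7 + 1) + 1 = 5764802; 5764802−1 = 5764801
i=5: 5764801 = 7^(7 + 1) (b=7); 7→8: 8^(8 + 1) = 134217728; 134217728−1 = 134217727
i=6: 134217727 = 7·8^8 + 7·8^7 + 7·8^6 + 7·8^5 + 7·8^4 + 7·8^3 + 7·8^2 + 7·8 + 7 (b=8); 8→9: 7·9^9 + 7·9^7 + 7·9^6 + 7·9^5 + 7·9^4 + 7·9^3 + 7·9^2 + 7·9 + 7 = 2749609303; 2749609303−1 = 2749609302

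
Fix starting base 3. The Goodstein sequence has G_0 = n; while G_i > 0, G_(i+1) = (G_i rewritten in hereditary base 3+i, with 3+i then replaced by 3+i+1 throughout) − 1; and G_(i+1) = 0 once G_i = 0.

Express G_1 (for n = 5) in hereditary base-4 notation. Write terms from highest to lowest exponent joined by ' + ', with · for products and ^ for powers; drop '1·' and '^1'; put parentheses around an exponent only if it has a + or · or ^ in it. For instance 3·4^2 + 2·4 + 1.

4 + 1

step 0: 5 = 3 + 2; sub 4 for 3: 4 + 2; = 6; G_1 = 6−1 = 5
step 1: 5 = 4 + 1; sub 5 for 4: 5 + 1; = 6; G_2 = 6−1 = 5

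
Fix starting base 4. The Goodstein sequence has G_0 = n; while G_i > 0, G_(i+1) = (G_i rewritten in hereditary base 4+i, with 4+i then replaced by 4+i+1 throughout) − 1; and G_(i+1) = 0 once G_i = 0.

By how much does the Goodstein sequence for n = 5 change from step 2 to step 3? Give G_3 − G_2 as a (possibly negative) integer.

-1

[0] 5 ≡ 4 + 1 (base 4). Lift 5: 6. −1: 5.
[1] 5 ≡ 5 (base 5). Lift 6: 6. −1: 5.
[2] 5 ≡ 5 (base 6). Lift 7: 5. −1: 4.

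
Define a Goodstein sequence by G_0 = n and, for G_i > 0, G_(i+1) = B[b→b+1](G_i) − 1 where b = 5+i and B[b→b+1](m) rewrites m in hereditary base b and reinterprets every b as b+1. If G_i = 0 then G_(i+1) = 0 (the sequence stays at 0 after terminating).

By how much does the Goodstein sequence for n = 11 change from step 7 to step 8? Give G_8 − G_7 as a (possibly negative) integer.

G_0 = 11. HB_5(11) = 2·5 + 1. Bump = 13. G_1 = 12.
G_1 = 12. HB_6(12) = 2·6. Bump = 14. G_2 = 13.
G_2 = 13. HB_7(13) = 7 + 6. Bump = 14. G_3 = 13.
G_3 = 13. HB_8(13) = 8 + 5. Bump = 14. G_4 = 13.
G_4 = 13. HB_9(13) = 9 + 4. Bump = 14. G_5 = 13.
G_5 = 13. HB_10(13) = 10 + 3. Bump = 14. G_6 = 13.
G_6 = 13. HB_11(13) = 11 + 2. Bump = 14. G_7 = 13.
G_7 = 13. HB_12(13) = 12 + 1. Bump = 14. G_8 = 13.

0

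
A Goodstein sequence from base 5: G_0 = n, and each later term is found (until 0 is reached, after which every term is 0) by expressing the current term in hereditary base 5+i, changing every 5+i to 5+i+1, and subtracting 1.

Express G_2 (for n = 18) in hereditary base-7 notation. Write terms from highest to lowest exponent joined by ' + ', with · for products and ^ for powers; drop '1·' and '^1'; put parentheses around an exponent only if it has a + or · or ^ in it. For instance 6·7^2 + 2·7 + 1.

3·7 + 1

step 0: 18 = 3·5 + 3; sub 6 for 5: 3·6 + 3; = 21; G_1 = 21−1 = 20
step 1: 20 = 3·6 + 2; sub 7 for 6: 3·7 + 2; = 23; G_2 = 23−1 = 22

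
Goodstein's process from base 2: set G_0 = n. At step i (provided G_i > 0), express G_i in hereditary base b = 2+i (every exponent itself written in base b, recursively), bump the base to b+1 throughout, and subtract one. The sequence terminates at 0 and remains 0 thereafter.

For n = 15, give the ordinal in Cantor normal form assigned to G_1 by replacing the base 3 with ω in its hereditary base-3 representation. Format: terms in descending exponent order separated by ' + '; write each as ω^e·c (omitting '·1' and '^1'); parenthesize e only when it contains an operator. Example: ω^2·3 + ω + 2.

base 2: 15 = 2^(2 + 1) + 2^2 + 2 + 1; at 3: 3^(3 + 1) + 3^3 + 3 + 1 = 112; next = 111
base 3: 111 = 3^(3 + 1) + 3^3 + 3; at 4: 4^(4 + 1) + 4^4 + 4 = 1284; next = 1283

ω^(ω + 1) + ω^ω + ω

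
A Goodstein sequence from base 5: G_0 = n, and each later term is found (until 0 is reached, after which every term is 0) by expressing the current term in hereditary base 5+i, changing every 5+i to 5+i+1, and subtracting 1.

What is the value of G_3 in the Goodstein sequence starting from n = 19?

25

i=0: 19 = 3·5 + 4 (b=5); 5→6: 3·6 + 4 = 22; 22−1 = 21
i=1: 21 = 3·6 + 3 (b=6); 6→7: 3·7 + 3 = 24; 24−1 = 23
i=2: 23 = 3·7 + 2 (b=7); 7→8: 3·8 + 2 = 26; 26−1 = 25
i=3: 25 = 3·8 + 1 (b=8); 8→9: 3·9 + 1 = 28; 28−1 = 27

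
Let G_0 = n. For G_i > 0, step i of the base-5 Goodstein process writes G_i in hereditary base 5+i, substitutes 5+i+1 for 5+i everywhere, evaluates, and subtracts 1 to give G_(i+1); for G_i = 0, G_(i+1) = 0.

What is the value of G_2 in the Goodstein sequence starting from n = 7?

7

base 5: 7 = 5 + 2; at 6: 6 + 2 = 8; next = 7
base 6: 7 = 6 + 1; at 7: 7 + 1 = 8; next = 7
base 7: 7 = 7; at 8: 8 = 8; next = 7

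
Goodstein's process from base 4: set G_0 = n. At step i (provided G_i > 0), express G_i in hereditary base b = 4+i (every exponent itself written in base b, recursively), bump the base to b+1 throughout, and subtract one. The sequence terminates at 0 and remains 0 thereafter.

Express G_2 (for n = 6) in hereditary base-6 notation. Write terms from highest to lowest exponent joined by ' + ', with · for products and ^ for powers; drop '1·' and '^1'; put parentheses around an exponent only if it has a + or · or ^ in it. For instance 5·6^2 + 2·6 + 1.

6

base 4: 6 = 4 + 2; at 5: 5 + 2 = 7; next = 6
base 5: 6 = 5 + 1; at 6: 6 + 1 = 7; next = 6
base 6: 6 = 6; at 7: 7 = 7; next = 6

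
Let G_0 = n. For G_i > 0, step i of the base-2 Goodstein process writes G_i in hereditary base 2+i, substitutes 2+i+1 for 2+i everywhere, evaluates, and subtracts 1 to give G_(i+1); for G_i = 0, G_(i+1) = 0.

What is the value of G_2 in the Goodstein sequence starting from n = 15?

step 0: 15 = 2^(2 + 1) + 2^2 + 2 + 1; sub 3 for 2: 3^(3 + 1) + 3^3 + 3 + 1; = 112; G_1 = 112−1 = 111
step 1: 111 = 3^(3 + 1) + 3^3 + 3; sub 4 for 3: 4^(4 + 1) + 4^4 + 4; = 1284; G_2 = 1284−1 = 1283
step 2: 1283 = 4^(4 + 1) + 4^4 + 3; sub 5 for 4: 5^(5 + 1) + 5^5 + 3; = 18753; G_3 = 18753−1 = 18752

1283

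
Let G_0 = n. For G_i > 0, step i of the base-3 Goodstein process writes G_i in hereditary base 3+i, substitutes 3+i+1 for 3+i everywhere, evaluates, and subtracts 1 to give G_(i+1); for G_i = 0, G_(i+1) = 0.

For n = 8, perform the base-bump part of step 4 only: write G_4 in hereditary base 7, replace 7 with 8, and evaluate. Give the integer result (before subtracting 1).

[0] 8 ≡ 2·3 + 2 (base 3). Lift 4: 10. −1: 9.
[1] 9 ≡ 2·4 + 1 (base 4). Lift 5: 11. −1: 10.
[2] 10 ≡ 2·5 (base 5). Lift 6: 12. −1: 11.
[3] 11 ≡ 6 + 5 (base 6). Lift 7: 12. −1: 11.

12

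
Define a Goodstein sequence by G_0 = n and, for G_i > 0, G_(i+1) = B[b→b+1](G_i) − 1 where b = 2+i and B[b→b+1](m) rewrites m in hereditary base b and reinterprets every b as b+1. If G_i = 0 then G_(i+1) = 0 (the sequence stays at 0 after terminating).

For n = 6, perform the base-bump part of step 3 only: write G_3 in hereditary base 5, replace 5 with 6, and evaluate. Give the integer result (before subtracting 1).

46656

G_0=6  [base 2] 2^2 + 2  →[2↦3]→  3^3 + 3 = 30  −1 ⇒ G_1=29
G_1=29  [base 3] 3^3 + 2  →[3↦4]→  4^4 + 2 = 258  −1 ⇒ G_2=257
G_2=257  [base 4] 4^4 + 1  →[4↦5]→  5^5 + 1 = 3126  −1 ⇒ G_3=3125
G_3=3125  [base 5] 5^5  →[5↦6]→  6^6 = 46656  −1 ⇒ G_4=46655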